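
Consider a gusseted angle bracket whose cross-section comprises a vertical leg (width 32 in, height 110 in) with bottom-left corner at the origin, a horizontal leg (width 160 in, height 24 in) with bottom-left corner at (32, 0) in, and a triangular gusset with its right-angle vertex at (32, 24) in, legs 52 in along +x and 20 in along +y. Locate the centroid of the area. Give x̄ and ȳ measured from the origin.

x̄ = 64.98 in, ȳ = 32.44 in

Part | A | x̄ᵢ | ȳᵢ | A·x̄ᵢ | A·ȳᵢ
vertical leg | 3520.00 | 16.00 | 55.00 | 56320.00 | 193600.00
horizontal leg | 3840.00 | 112.00 | 12.00 | 430080.00 | 46080.00
gusset | 520.00 | 49.33 | 30.67 | 25653.33 | 15946.67
Σ | 7880.00 |  |  | 512053.33 | 255626.67
x̄ = 512053.33 / 7880.00 = 64.98 in
ȳ = 255626.67 / 7880.00 = 32.44 in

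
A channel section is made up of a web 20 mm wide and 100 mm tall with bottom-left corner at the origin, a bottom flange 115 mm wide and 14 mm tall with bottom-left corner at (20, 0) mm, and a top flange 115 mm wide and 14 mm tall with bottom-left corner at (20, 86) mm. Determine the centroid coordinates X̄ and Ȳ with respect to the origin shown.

X̄ = 51.64 mm, Ȳ = 50.00 mm

web: A = 20 × 100 = 2000.00, centroid at (10.00, 50.00).
bottom flange: A = 115 × 14 = 1610.00, centroid at (77.50, 7.00).
top flange: A = 115 × 14 = 1610.00, centroid at (77.50, 93.00).
ΣA = 5220.00 mm²
ΣAX̄ = (2000.00)(10.00) + (1610.00)(77.50) + (1610.00)(77.50) = 269550.00 mm³
ΣAȲ = (2000.00)(50.00) + (1610.00)(7.00) + (1610.00)(93.00) = 261000.00 mm³
X̄ = 269550.00 / 5220.00 = 51.64 mm
Ȳ = 261000.00 / 5220.00 = 50.00 mm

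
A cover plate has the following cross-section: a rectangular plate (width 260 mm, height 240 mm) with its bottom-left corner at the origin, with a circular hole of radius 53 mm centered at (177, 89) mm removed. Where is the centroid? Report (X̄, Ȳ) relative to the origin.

plate: A = 260 × 240 = 62400.00, centroid at (130.00, 120.00).
hole: A = −π·53² = -8824.73, centroid at (177.00, 89.00).
ΣA = 53575.27 mm², ΣAX̄ = 6550022.12 mm³, ΣAȲ = 6702598.70 mm³.
X̄ = 6550022.12/53575.27 = 122.26 mm; Ȳ = 6702598.70/53575.27 = 125.11 mm.

X̄ = 122.26 mm, Ȳ = 125.11 mm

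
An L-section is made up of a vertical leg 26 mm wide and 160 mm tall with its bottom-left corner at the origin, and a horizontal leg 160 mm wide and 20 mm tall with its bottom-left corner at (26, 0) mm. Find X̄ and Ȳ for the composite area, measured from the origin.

vertical leg: A = 26 × 160 = 4160.00, centroid at (13.00, 80.00).
horizontal leg: A = 160 × 20 = 3200.00, centroid at (106.00, 10.00).
ΣA = 7360.00 mm²
ΣAX̄ = (4160.00)(13.00) + (3200.00)(106.00) = 393280.00 mm³
ΣAȲ = (4160.00)(80.00) + (3200.00)(10.00) = 364800.00 mm³
X̄ = 393280.00 / 7360.00 = 53.43 mm
Ȳ = 364800.00 / 7360.00 = 49.57 mm

X̄ = 53.43 mm, Ȳ = 49.57 mm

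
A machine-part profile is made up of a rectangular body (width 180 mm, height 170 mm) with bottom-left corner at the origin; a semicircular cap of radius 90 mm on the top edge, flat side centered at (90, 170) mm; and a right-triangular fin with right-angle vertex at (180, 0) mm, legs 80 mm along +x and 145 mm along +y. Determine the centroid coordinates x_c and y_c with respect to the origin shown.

rectangular body: A = 180 × 170 = 30600.00, centroid at (90.00, 85.00).
semicircular top: A = ½π·90² = 12723.45, centroid at (90.00, 208.20).
triangular fin: A = ½·80·145 = 5800.00, centroid at (206.67, 48.33).
ΣA = 49123.45 mm²
ΣAx_c = (30600.00)(90.00) + (12723.45)(90.00) + (5800.00)(206.67) = 5097777.19 mm³
ΣAy_c = (30600.00)(85.00) + (12723.45)(208.20) + (5800.00)(48.33) = 5530319.88 mm³
x_c = 5097777.19 / 49123.45 = 103.77 mm
y_c = 5530319.88 / 49123.45 = 112.58 mm

x_c = 103.77 mm, y_c = 112.58 mm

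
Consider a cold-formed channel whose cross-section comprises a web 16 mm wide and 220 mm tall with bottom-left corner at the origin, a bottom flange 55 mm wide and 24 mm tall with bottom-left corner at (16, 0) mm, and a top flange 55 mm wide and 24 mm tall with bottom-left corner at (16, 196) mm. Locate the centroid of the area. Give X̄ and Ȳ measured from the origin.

X̄ = 23.21 mm, Ȳ = 110.00 mm

web: A = 16 × 220 = 3520.00, centroid at (8.00, 110.00).
bottom flange: A = 55 × 24 = 1320.00, centroid at (43.50, 12.00).
top flange: A = 55 × 24 = 1320.00, centroid at (43.50, 208.00).
ΣA = 6160.00 mm²
ΣAX̄ = (3520.00)(8.00) + (1320.00)(43.50) + (1320.00)(43.50) = 143000.00 mm³
ΣAȲ = (3520.00)(110.00) + (1320.00)(12.00) + (1320.00)(208.00) = 677600.00 mm³
X̄ = 143000.00 / 6160.00 = 23.21 mm
Ȳ = 677600.00 / 6160.00 = 110.00 mm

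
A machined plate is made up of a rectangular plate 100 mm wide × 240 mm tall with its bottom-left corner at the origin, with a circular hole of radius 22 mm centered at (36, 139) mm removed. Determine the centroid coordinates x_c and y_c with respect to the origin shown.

x_c = 50.95 mm, y_c = 118.71 mm

Part | A | x̄ᵢ | ȳᵢ | A·x̄ᵢ | A·ȳᵢ
plate | 24000.00 | 50.00 | 120.00 | 1200000.00 | 2880000.00
hole | -1520.53 | 36.00 | 139.00 | -54739.11 | -211353.79
Σ | 22479.47 |  |  | 1145260.89 | 2668646.21
x_c = 1145260.89 / 22479.47 = 50.95 mm
y_c = 2668646.21 / 22479.47 = 118.71 mm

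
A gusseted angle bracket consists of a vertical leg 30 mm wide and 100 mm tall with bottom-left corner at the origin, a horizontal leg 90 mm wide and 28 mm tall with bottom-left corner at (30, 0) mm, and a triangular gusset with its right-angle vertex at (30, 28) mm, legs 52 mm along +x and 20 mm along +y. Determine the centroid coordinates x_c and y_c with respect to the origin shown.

x_c = 42.82 mm, y_c = 33.66 mm

vertical leg: A = 30 × 100 = 3000.00, centroid at (15.00, 50.00).
horizontal leg: A = 90 × 28 = 2520.00, centroid at (75.00, 14.00).
gusset: A = ½·52·20 = 520.00, centroid at (47.33, 34.67).
ΣA = 6040.00 mm², ΣAx_c = 258613.33 mm³, ΣAy_c = 203306.67 mm³.
x_c = 258613.33/6040.00 = 42.82 mm; y_c = 203306.67/6040.00 = 33.66 mm.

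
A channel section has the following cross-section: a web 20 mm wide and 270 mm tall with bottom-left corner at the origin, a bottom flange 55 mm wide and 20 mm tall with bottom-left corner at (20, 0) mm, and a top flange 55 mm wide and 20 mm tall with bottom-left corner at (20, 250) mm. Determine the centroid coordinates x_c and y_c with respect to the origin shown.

x_c = 20.86 mm, y_c = 135.00 mm

Part | A | x̄ᵢ | ȳᵢ | A·x̄ᵢ | A·ȳᵢ
web | 5400.00 | 10.00 | 135.00 | 54000.00 | 729000.00
bottom flange | 1100.00 | 47.50 | 10.00 | 52250.00 | 11000.00
top flange | 1100.00 | 47.50 | 260.00 | 52250.00 | 286000.00
Σ | 7600.00 |  |  | 158500.00 | 1026000.00
x_c = 158500.00 / 7600.00 = 20.86 mm
y_c = 1026000.00 / 7600.00 = 135.00 mm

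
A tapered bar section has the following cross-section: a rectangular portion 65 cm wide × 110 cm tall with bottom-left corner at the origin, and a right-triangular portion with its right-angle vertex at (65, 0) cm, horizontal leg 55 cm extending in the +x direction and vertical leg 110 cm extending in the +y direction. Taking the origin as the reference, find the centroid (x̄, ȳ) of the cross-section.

x̄ = 47.61 cm, ȳ = 49.55 cm

rectangular portion: A = 65 × 110 = 7150.00, centroid at (32.50, 55.00).
triangular portion: A = ½·55·110 = 3025.00, centroid at (83.33, 36.67).
ΣA = 10175.00 cm², ΣAx̄ = 484458.33 cm³, ΣAȳ = 504166.67 cm³.
x̄ = 484458.33/10175.00 = 47.61 cm; ȳ = 504166.67/10175.00 = 49.55 cm.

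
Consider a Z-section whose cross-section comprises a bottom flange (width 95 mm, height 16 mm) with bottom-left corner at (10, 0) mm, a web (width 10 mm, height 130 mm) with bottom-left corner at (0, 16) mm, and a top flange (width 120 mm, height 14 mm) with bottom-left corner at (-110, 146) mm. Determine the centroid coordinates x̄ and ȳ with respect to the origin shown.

Part | A | x̄ᵢ | ȳᵢ | A·x̄ᵢ | A·ȳᵢ
bottom flange | 1520.00 | 57.50 | 8.00 | 87400.00 | 12160.00
web | 1300.00 | 5.00 | 81.00 | 6500.00 | 105300.00
top flange | 1680.00 | -50.00 | 153.00 | -84000.00 | 257040.00
Σ | 4500.00 |  |  | 9900.00 | 374500.00
x̄ = 9900.00 / 4500.00 = 2.20 mm
ȳ = 374500.00 / 4500.00 = 83.22 mm

x̄ = 2.20 mm, ȳ = 83.22 mm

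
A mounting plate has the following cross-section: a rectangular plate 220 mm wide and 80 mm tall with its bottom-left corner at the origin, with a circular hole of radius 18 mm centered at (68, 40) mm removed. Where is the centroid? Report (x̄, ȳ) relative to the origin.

x̄ = 112.58 mm, ȳ = 40.00 mm

plate: A = 220 × 80 = 17600.00, centroid at (110.00, 40.00).
hole: A = −π·18² = -1017.88, centroid at (68.00, 40.00).
ΣA = 16582.12 mm², ΣAx̄ = 1866784.43 mm³, ΣAȳ = 663284.96 mm³.
x̄ = 1866784.43/16582.12 = 112.58 mm; ȳ = 663284.96/16582.12 = 40.00 mm.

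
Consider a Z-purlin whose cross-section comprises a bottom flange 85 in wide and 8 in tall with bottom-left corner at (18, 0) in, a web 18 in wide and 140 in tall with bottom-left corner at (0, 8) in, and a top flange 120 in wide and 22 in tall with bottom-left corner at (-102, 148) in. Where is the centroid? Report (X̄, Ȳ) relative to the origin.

bottom flange: A = 85 × 8 = 680.00, centroid at (60.50, 4.00).
web: A = 18 × 140 = 2520.00, centroid at (9.00, 78.00).
top flange: A = 120 × 22 = 2640.00, centroid at (-42.00, 159.00).
ΣA = 5840.00 in², ΣAX̄ = -47060.00 in³, ΣAȲ = 619040.00 in³.
X̄ = -47060.00/5840.00 = -8.06 in; Ȳ = 619040.00/5840.00 = 106.00 in.

X̄ = -8.06 in, Ȳ = 106.00 in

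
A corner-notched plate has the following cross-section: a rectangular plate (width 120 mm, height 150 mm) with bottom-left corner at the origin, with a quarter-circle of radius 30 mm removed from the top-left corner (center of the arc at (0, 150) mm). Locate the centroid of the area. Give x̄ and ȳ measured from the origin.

x̄ = 61.93 mm, ȳ = 72.45 mm

Part | A | x̄ᵢ | ȳᵢ | A·x̄ᵢ | A·ȳᵢ
plate | 18000.00 | 60.00 | 75.00 | 1080000.00 | 1350000.00
removed quarter-circle | -706.86 | 12.73 | 137.27 | -9000.00 | -97028.75
Σ | 17293.14 |  |  | 1071000.00 | 1252971.25
x̄ = 1071000.00 / 17293.14 = 61.93 mm
ȳ = 1252971.25 / 17293.14 = 72.45 mm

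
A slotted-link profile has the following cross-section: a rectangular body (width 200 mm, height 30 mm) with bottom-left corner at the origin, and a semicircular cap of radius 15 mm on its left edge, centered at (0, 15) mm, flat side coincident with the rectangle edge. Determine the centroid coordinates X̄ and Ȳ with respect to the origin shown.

rectangular body: A = 200 × 30 = 6000.00, centroid at (100.00, 15.00).
semicircular end: A = ½π·15² = 353.43, centroid at (-6.37, 15.00).
ΣA = 6353.43 mm², ΣAX̄ = 597750.00 mm³, ΣAȲ = 95301.44 mm³.
X̄ = 597750.00/6353.43 = 94.08 mm; Ȳ = 95301.44/6353.43 = 15.00 mm.

X̄ = 94.08 mm, Ȳ = 15.00 mm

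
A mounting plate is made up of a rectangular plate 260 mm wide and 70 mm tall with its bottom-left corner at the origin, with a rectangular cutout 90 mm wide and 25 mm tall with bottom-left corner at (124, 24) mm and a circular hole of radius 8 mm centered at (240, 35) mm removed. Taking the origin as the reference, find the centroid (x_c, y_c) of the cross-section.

plate: A = 260 × 70 = 18200.00, centroid at (130.00, 35.00).
hole 1: A = −(90 × 25) = -2250.00, centroid at (169.00, 36.50).
hole 2: A = −π·8² = -201.06, centroid at (240.00, 35.00).
ΣA = 15748.94 mm², ΣAx_c = 1937495.14 mm³, ΣAy_c = 547837.83 mm³.
x_c = 1937495.14/15748.94 = 123.02 mm; y_c = 547837.83/15748.94 = 34.79 mm.

x_c = 123.02 mm, y_c = 34.79 mm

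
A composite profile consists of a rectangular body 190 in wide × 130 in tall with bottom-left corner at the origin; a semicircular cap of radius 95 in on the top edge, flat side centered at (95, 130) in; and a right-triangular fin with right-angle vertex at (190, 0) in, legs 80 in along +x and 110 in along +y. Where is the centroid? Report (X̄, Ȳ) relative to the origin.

rectangular body: A = 190 × 130 = 24700.00, centroid at (95.00, 65.00).
semicircular top: A = ½π·95² = 14176.44, centroid at (95.00, 170.32).
triangular fin: A = ½·80·110 = 4400.00, centroid at (216.67, 36.67).
ΣA = 43276.44 in²
ΣAX̄ = (24700.00)(95.00) + (14176.44)(95.00) + (4400.00)(216.67) = 4646594.83 in³
ΣAȲ = (24700.00)(65.00) + (14176.44)(170.32) + (4400.00)(36.67) = 4181353.46 in³
X̄ = 4646594.83 / 43276.44 = 107.37 in
Ȳ = 4181353.46 / 43276.44 = 96.62 in

X̄ = 107.37 in, Ȳ = 96.62 in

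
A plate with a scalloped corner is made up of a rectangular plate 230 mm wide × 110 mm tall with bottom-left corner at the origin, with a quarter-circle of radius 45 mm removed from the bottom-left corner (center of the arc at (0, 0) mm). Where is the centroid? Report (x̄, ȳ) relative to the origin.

x̄ = 121.43 mm, ȳ = 57.41 mm

Part | A | x̄ᵢ | ȳᵢ | A·x̄ᵢ | A·ȳᵢ
plate | 25300.00 | 115.00 | 55.00 | 2909500.00 | 1391500.00
removed quarter-circle | -1590.43 | 19.10 | 19.10 | -30375.00 | -30375.00
Σ | 23709.57 |  |  | 2879125.00 | 1361125.00
x̄ = 2879125.00 / 23709.57 = 121.43 mm
ȳ = 1361125.00 / 23709.57 = 57.41 mm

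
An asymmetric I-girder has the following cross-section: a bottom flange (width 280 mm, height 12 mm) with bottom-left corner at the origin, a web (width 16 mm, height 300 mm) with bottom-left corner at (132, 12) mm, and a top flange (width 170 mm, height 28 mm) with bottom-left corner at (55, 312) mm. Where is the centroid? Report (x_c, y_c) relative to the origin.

x_c = 140.00 mm, y_c = 181.85 mm

Part | A | x̄ᵢ | ȳᵢ | A·x̄ᵢ | A·ȳᵢ
bottom flange | 3360.00 | 140.00 | 6.00 | 470400.00 | 20160.00
web | 4800.00 | 140.00 | 162.00 | 672000.00 | 777600.00
top flange | 4760.00 | 140.00 | 326.00 | 666400.00 | 1551760.00
Σ | 12920.00 |  |  | 1808800.00 | 2349520.00
x_c = 1808800.00 / 12920.00 = 140.00 mm
y_c = 2349520.00 / 12920.00 = 181.85 mm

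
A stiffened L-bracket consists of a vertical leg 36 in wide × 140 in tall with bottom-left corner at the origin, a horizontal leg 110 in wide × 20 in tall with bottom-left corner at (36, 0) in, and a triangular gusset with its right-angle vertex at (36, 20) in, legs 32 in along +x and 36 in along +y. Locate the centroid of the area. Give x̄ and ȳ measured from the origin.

x̄ = 40.66 in, ȳ = 50.31 in

vertical leg: A = 36 × 140 = 5040.00, centroid at (18.00, 70.00).
horizontal leg: A = 110 × 20 = 2200.00, centroid at (91.00, 10.00).
gusset: A = ½·32·36 = 576.00, centroid at (46.67, 32.00).
ΣA = 7816.00 in²
ΣAx̄ = (5040.00)(18.00) + (2200.00)(91.00) + (576.00)(46.67) = 317800.00 in³
ΣAȳ = (5040.00)(70.00) + (2200.00)(10.00) + (576.00)(32.00) = 393232.00 in³
x̄ = 317800.00 / 7816.00 = 40.66 in
ȳ = 393232.00 / 7816.00 = 50.31 in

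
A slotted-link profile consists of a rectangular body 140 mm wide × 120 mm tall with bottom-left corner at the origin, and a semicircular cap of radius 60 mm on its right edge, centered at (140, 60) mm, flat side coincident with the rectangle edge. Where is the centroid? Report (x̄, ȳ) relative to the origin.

rectangular body: A = 140 × 120 = 16800.00, centroid at (70.00, 60.00).
semicircular end: A = ½π·60² = 5654.87, centroid at (165.46, 60.00).
ΣA = 22454.87 mm², ΣAx̄ = 2111681.35 mm³, ΣAȳ = 1347292.01 mm³.
x̄ = 2111681.35/22454.87 = 94.04 mm; ȳ = 1347292.01/22454.87 = 60.00 mm.

x̄ = 94.04 mm, ȳ = 60.00 mm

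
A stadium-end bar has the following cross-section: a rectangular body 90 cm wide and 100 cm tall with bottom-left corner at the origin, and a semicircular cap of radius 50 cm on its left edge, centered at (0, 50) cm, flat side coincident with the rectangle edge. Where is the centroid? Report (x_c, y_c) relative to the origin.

rectangular body: A = 90 × 100 = 9000.00, centroid at (45.00, 50.00).
semicircular end: A = ½π·50² = 3926.99, centroid at (-21.22, 50.00).
ΣA = 12926.99 cm², ΣAx_c = 321666.67 cm³, ΣAy_c = 646349.54 cm³.
x_c = 321666.67/12926.99 = 24.88 cm; y_c = 646349.54/12926.99 = 50.00 cm.

x_c = 24.88 cm, y_c = 50.00 cm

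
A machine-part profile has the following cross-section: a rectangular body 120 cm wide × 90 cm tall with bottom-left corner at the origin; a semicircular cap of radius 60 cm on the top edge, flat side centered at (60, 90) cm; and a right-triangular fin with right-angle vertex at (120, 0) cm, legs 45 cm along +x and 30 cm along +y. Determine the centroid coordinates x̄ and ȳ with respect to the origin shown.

Part | A | x̄ᵢ | ȳᵢ | A·x̄ᵢ | A·ȳᵢ
rectangular body | 10800.00 | 60.00 | 45.00 | 648000.00 | 486000.00
semicircular top | 5654.87 | 60.00 | 115.46 | 339292.01 | 652938.01
triangular fin | 675.00 | 135.00 | 10.00 | 91125.00 | 6750.00
Σ | 17129.87 |  |  | 1078417.01 | 1145688.01
x̄ = 1078417.01 / 17129.87 = 62.96 cm
ȳ = 1145688.01 / 17129.87 = 66.88 cm

x̄ = 62.96 cm, ȳ = 66.88 cm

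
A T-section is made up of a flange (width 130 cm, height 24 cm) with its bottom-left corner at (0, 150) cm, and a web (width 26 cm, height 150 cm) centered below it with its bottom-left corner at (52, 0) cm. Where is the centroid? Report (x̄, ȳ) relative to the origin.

x̄ = 65.00 cm, ȳ = 113.67 cm

web: A = 26 × 150 = 3900.00, centroid at (65.00, 75.00).
flange: A = 130 × 24 = 3120.00, centroid at (65.00, 162.00).
ΣA = 7020.00 cm², ΣAx̄ = 456300.00 cm³, ΣAȳ = 797940.00 cm³.
x̄ = 456300.00/7020.00 = 65.00 cm; ȳ = 797940.00/7020.00 = 113.67 cm.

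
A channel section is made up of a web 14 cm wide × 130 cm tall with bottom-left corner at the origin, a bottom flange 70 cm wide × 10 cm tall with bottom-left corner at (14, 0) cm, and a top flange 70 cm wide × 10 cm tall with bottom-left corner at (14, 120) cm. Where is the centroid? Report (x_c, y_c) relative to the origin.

web: A = 14 × 130 = 1820.00, centroid at (7.00, 65.00).
bottom flange: A = 70 × 10 = 700.00, centroid at (49.00, 5.00).
top flange: A = 70 × 10 = 700.00, centroid at (49.00, 125.00).
ΣA = 3220.00 cm²
ΣAx_c = (1820.00)(7.00) + (700.00)(49.00) + (700.00)(49.00) = 81340.00 cm³
ΣAy_c = (1820.00)(65.00) + (700.00)(5.00) + (700.00)(125.00) = 209300.00 cm³
x_c = 81340.00 / 3220.00 = 25.26 cm
y_c = 209300.00 / 3220.00 = 65.00 cm

x_c = 25.26 cm, y_c = 65.00 cm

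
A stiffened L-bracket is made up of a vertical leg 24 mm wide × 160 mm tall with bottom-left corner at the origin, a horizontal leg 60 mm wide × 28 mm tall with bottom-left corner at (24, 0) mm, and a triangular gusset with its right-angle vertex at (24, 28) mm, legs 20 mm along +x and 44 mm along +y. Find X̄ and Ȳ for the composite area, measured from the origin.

X̄ = 25.22 mm, Ȳ = 58.64 mm

vertical leg: A = 24 × 160 = 3840.00, centroid at (12.00, 80.00).
horizontal leg: A = 60 × 28 = 1680.00, centroid at (54.00, 14.00).
gusset: A = ½·20·44 = 440.00, centroid at (30.67, 42.67).
ΣA = 5960.00 mm², ΣAX̄ = 150293.33 mm³, ΣAȲ = 349493.33 mm³.
X̄ = 150293.33/5960.00 = 25.22 mm; Ȳ = 349493.33/5960.00 = 58.64 mm.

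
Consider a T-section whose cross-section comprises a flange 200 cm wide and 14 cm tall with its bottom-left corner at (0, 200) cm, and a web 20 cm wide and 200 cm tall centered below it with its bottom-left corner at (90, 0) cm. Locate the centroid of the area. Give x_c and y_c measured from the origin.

web: A = 20 × 200 = 4000.00, centroid at (100.00, 100.00).
flange: A = 200 × 14 = 2800.00, centroid at (100.00, 207.00).
ΣA = 6800.00 cm², ΣAx_c = 680000.00 cm³, ΣAy_c = 979600.00 cm³.
x_c = 680000.00/6800.00 = 100.00 cm; y_c = 979600.00/6800.00 = 144.06 cm.

x_c = 100.00 cm, y_c = 144.06 cm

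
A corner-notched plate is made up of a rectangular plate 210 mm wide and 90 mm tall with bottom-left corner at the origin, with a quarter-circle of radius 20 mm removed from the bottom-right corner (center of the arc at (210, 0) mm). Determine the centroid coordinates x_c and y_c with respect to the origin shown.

x_c = 103.37 mm, y_c = 45.62 mm

Part | A | x̄ᵢ | ȳᵢ | A·x̄ᵢ | A·ȳᵢ
plate | 18900.00 | 105.00 | 45.00 | 1984500.00 | 850500.00
removed quarter-circle | -314.16 | 201.51 | 8.49 | -63306.78 | -2666.67
Σ | 18585.84 |  |  | 1921193.22 | 847833.33
x_c = 1921193.22 / 18585.84 = 103.37 mm
y_c = 847833.33 / 18585.84 = 45.62 mm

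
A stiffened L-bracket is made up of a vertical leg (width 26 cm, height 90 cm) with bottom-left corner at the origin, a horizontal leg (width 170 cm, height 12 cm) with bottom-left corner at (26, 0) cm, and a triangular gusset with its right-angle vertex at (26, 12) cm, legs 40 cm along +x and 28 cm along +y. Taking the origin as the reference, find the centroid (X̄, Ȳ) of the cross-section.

vertical leg: A = 26 × 90 = 2340.00, centroid at (13.00, 45.00).
horizontal leg: A = 170 × 12 = 2040.00, centroid at (111.00, 6.00).
gusset: A = ½·40·28 = 560.00, centroid at (39.33, 21.33).
ΣA = 4940.00 cm², ΣAX̄ = 278886.67 cm³, ΣAȲ = 129486.67 cm³.
X̄ = 278886.67/4940.00 = 56.45 cm; Ȳ = 129486.67/4940.00 = 26.21 cm.

X̄ = 56.45 cm, Ȳ = 26.21 cm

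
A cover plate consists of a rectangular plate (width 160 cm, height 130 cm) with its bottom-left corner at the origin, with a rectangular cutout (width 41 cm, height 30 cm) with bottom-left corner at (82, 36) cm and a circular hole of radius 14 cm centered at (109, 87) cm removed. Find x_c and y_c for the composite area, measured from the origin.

plate: A = 160 × 130 = 20800.00, centroid at (80.00, 65.00).
hole 1: A = −(41 × 30) = -1230.00, centroid at (102.50, 51.00).
hole 2: A = −π·14² = -615.75, centroid at (109.00, 87.00).
ΣA = 18954.25 cm², ΣAx_c = 1470808.01 cm³, ΣAy_c = 1235699.56 cm³.
x_c = 1470808.01/18954.25 = 77.60 cm; y_c = 1235699.56/18954.25 = 65.19 cm.

x_c = 77.60 cm, y_c = 65.19 cm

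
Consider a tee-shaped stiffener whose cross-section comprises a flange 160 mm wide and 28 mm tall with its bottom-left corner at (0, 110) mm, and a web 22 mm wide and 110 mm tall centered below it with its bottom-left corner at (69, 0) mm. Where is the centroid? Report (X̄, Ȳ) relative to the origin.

web: A = 22 × 110 = 2420.00, centroid at (80.00, 55.00).
flange: A = 160 × 28 = 4480.00, centroid at (80.00, 124.00).
ΣA = 6900.00 mm², ΣAX̄ = 552000.00 mm³, ΣAȲ = 688620.00 mm³.
X̄ = 552000.00/6900.00 = 80.00 mm; Ȳ = 688620.00/6900.00 = 99.80 mm.

X̄ = 80.00 mm, Ȳ = 99.80 mm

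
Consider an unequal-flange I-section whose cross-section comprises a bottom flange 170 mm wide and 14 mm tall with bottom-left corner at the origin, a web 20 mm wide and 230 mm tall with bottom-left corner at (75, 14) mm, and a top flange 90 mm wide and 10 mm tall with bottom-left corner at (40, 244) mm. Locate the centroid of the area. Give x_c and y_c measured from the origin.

Part | A | x̄ᵢ | ȳᵢ | A·x̄ᵢ | A·ȳᵢ
bottom flange | 2380.00 | 85.00 | 7.00 | 202300.00 | 16660.00
web | 4600.00 | 85.00 | 129.00 | 391000.00 | 593400.00
top flange | 900.00 | 85.00 | 249.00 | 76500.00 | 224100.00
Σ | 7880.00 |  |  | 669800.00 | 834160.00
x_c = 669800.00 / 7880.00 = 85.00 mm
y_c = 834160.00 / 7880.00 = 105.86 mm

x_c = 85.00 mm, y_c = 105.86 mm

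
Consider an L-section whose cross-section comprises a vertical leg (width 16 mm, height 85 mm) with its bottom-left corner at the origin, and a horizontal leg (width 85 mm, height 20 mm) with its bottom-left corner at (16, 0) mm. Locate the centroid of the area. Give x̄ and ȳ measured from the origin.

x̄ = 36.06 mm, ȳ = 24.44 mm

vertical leg: A = 16 × 85 = 1360.00, centroid at (8.00, 42.50).
horizontal leg: A = 85 × 20 = 1700.00, centroid at (58.50, 10.00).
ΣA = 3060.00 mm², ΣAx̄ = 110330.00 mm³, ΣAȳ = 74800.00 mm³.
x̄ = 110330.00/3060.00 = 36.06 mm; ȳ = 74800.00/3060.00 = 24.44 mm.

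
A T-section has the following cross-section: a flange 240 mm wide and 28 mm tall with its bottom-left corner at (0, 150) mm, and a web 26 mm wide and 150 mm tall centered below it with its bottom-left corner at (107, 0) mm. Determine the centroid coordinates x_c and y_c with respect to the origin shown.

x_c = 120.00 mm, y_c = 131.32 mm

web: A = 26 × 150 = 3900.00, centroid at (120.00, 75.00).
flange: A = 240 × 28 = 6720.00, centroid at (120.00, 164.00).
ΣA = 10620.00 mm², ΣAx_c = 1274400.00 mm³, ΣAy_c = 1394580.00 mm³.
x_c = 1274400.00/10620.00 = 120.00 mm; y_c = 1394580.00/10620.00 = 131.32 mm.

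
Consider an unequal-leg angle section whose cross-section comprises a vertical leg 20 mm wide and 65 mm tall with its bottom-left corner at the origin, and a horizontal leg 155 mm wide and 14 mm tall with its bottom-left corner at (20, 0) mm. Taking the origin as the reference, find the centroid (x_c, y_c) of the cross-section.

x_c = 64.72 mm, y_c = 16.55 mm

vertical leg: A = 20 × 65 = 1300.00, centroid at (10.00, 32.50).
horizontal leg: A = 155 × 14 = 2170.00, centroid at (97.50, 7.00).
ΣA = 3470.00 mm², ΣAx_c = 224575.00 mm³, ΣAy_c = 57440.00 mm³.
x_c = 224575.00/3470.00 = 64.72 mm; y_c = 57440.00/3470.00 = 16.55 mm.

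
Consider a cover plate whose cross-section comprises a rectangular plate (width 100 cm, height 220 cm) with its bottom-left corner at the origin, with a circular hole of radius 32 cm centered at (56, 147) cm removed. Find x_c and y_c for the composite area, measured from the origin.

plate: A = 100 × 220 = 22000.00, centroid at (50.00, 110.00).
hole: A = −π·32² = -3216.99, centroid at (56.00, 147.00).
ΣA = 18783.01 cm², ΣAx_c = 919848.51 cm³, ΣAy_c = 1947102.34 cm³.
x_c = 919848.51/18783.01 = 48.97 cm; y_c = 1947102.34/18783.01 = 103.66 cm.

x_c = 48.97 cm, y_c = 103.66 cm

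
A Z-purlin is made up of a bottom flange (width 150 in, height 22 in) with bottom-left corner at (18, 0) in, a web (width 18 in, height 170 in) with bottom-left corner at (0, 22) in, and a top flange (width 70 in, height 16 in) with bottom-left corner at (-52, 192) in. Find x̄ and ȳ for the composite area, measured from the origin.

bottom flange: A = 150 × 22 = 3300.00, centroid at (93.00, 11.00).
web: A = 18 × 170 = 3060.00, centroid at (9.00, 107.00).
top flange: A = 70 × 16 = 1120.00, centroid at (-17.00, 200.00).
ΣA = 7480.00 in²
ΣAx̄ = (3300.00)(93.00) + (3060.00)(9.00) + (1120.00)(-17.00) = 315400.00 in³
ΣAȳ = (3300.00)(11.00) + (3060.00)(107.00) + (1120.00)(200.00) = 587720.00 in³
x̄ = 315400.00 / 7480.00 = 42.17 in
ȳ = 587720.00 / 7480.00 = 78.57 in

x̄ = 42.17 in, ȳ = 78.57 in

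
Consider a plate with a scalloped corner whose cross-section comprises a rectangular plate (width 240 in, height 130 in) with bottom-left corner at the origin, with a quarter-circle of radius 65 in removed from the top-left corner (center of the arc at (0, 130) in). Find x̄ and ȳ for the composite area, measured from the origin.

x̄ = 131.00 in, ȳ = 60.55 in

plate: A = 240 × 130 = 31200.00, centroid at (120.00, 65.00).
removed quarter-circle: A = −¼π·65² = -3318.31, centroid at (27.59, 102.41).
ΣA = 27881.69 in²
ΣAx̄ = (31200.00)(120.00) + (-3318.31)(27.59) = 3652458.33 in³
ΣAȳ = (31200.00)(65.00) + (-3318.31)(102.41) = 1688161.73 in³
x̄ = 3652458.33 / 27881.69 = 131.00 in
ȳ = 1688161.73 / 27881.69 = 60.55 in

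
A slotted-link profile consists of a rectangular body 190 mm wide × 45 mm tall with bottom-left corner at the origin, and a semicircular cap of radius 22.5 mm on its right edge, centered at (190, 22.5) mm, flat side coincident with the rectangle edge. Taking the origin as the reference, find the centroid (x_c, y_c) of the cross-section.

rectangular body: A = 190 × 45 = 8550.00, centroid at (95.00, 22.50).
semicircular end: A = ½π·22.5² = 795.22, centroid at (199.55, 22.50).
ΣA = 9345.22 mm²
ΣAx_c = (8550.00)(95.00) + (795.22)(199.55) = 970934.72 mm³
ΣAy_c = (8550.00)(22.50) + (795.22)(22.50) = 210267.35 mm³
x_c = 970934.72 / 9345.22 = 103.90 mm
y_c = 210267.35 / 9345.22 = 22.50 mm

x_c = 103.90 mm, y_c = 22.50 mm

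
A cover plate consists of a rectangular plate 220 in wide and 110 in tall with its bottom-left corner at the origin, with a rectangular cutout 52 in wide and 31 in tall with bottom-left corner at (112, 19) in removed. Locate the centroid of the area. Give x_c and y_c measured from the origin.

plate: A = 220 × 110 = 24200.00, centroid at (110.00, 55.00).
hole: A = −(52 × 31) = -1612.00, centroid at (138.00, 34.50).
ΣA = 22588.00 in², ΣAx_c = 2439544.00 in³, ΣAy_c = 1275386.00 in³.
x_c = 2439544.00/22588.00 = 108.00 in; y_c = 1275386.00/22588.00 = 56.46 in.

x_c = 108.00 in, y_c = 56.46 in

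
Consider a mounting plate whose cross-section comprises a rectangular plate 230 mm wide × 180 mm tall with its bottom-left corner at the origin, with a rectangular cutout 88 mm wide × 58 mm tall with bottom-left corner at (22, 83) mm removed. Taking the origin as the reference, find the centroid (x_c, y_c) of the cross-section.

x_c = 121.89 mm, y_c = 86.91 mm

plate: A = 230 × 180 = 41400.00, centroid at (115.00, 90.00).
hole: A = −(88 × 58) = -5104.00, centroid at (66.00, 112.00).
ΣA = 36296.00 mm²
ΣAx_c = (41400.00)(115.00) + (-5104.00)(66.00) = 4424136.00 mm³
ΣAy_c = (41400.00)(90.00) + (-5104.00)(112.00) = 3154352.00 mm³
x_c = 4424136.00 / 36296.00 = 121.89 mm
y_c = 3154352.00 / 36296.00 = 86.91 mm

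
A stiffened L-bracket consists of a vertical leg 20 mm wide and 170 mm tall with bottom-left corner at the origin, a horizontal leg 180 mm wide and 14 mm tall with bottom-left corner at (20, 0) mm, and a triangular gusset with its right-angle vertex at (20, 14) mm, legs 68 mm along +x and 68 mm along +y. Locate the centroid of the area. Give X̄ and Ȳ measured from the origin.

vertical leg: A = 20 × 170 = 3400.00, centroid at (10.00, 85.00).
horizontal leg: A = 180 × 14 = 2520.00, centroid at (110.00, 7.00).
gusset: A = ½·68·68 = 2312.00, centroid at (42.67, 36.67).
ΣA = 8232.00 mm²
ΣAX̄ = (3400.00)(10.00) + (2520.00)(110.00) + (2312.00)(42.67) = 409845.33 mm³
ΣAȲ = (3400.00)(85.00) + (2520.00)(7.00) + (2312.00)(36.67) = 391413.33 mm³
X̄ = 409845.33 / 8232.00 = 49.79 mm
Ȳ = 391413.33 / 8232.00 = 47.55 mm

X̄ = 49.79 mm, Ȳ = 47.55 mm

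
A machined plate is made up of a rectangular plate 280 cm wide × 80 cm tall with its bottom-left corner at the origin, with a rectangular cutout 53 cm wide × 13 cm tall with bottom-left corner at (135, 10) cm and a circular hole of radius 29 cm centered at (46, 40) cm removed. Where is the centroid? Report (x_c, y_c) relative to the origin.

Part | A | x̄ᵢ | ȳᵢ | A·x̄ᵢ | A·ȳᵢ
plate | 22400.00 | 140.00 | 40.00 | 3136000.00 | 896000.00
hole 1 | -689.00 | 161.50 | 16.50 | -111273.50 | -11368.50
hole 2 | -2642.08 | 46.00 | 40.00 | -121535.65 | -105683.18
Σ | 19068.92 |  |  | 2903190.85 | 778948.32
x_c = 2903190.85 / 19068.92 = 152.25 cm
y_c = 778948.32 / 19068.92 = 40.85 cm

x_c = 152.25 cm, y_c = 40.85 cm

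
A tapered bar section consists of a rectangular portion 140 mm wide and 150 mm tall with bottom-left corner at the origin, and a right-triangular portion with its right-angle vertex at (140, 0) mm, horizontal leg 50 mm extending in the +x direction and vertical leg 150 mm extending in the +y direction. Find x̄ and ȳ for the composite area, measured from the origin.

rectangular portion: A = 140 × 150 = 21000.00, centroid at (70.00, 75.00).
triangular portion: A = ½·50·150 = 3750.00, centroid at (156.67, 50.00).
ΣA = 24750.00 mm²
ΣAx̄ = (21000.00)(70.00) + (3750.00)(156.67) = 2057500.00 mm³
ΣAȳ = (21000.00)(75.00) + (3750.00)(50.00) = 1762500.00 mm³
x̄ = 2057500.00 / 24750.00 = 83.13 mm
ȳ = 1762500.00 / 24750.00 = 71.21 mm

x̄ = 83.13 mm, ȳ = 71.21 mm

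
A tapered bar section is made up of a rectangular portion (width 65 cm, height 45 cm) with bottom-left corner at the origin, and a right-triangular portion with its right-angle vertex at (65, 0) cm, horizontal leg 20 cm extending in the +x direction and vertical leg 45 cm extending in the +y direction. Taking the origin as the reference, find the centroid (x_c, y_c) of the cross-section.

x_c = 37.72 cm, y_c = 21.50 cm

Part | A | x̄ᵢ | ȳᵢ | A·x̄ᵢ | A·ȳᵢ
rectangular portion | 2925.00 | 32.50 | 22.50 | 95062.50 | 65812.50
triangular portion | 450.00 | 71.67 | 15.00 | 32250.00 | 6750.00
Σ | 3375.00 |  |  | 127312.50 | 72562.50
x_c = 127312.50 / 3375.00 = 37.72 cm
y_c = 72562.50 / 3375.00 = 21.50 cm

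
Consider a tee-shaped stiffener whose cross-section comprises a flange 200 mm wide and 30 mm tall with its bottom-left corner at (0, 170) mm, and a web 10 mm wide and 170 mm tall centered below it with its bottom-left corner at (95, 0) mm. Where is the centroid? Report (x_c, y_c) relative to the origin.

x_c = 100.00 mm, y_c = 162.92 mm

web: A = 10 × 170 = 1700.00, centroid at (100.00, 85.00).
flange: A = 200 × 30 = 6000.00, centroid at (100.00, 185.00).
ΣA = 7700.00 mm²
ΣAx_c = (1700.00)(100.00) + (6000.00)(100.00) = 770000.00 mm³
ΣAy_c = (1700.00)(85.00) + (6000.00)(185.00) = 1254500.00 mm³
x_c = 770000.00 / 7700.00 = 100.00 mm
y_c = 1254500.00 / 7700.00 = 162.92 mm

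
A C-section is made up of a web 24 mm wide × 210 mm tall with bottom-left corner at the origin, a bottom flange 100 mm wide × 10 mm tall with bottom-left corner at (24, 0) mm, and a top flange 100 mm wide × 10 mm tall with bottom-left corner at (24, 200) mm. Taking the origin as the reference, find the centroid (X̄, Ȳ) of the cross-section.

X̄ = 29.61 mm, Ȳ = 105.00 mm

web: A = 24 × 210 = 5040.00, centroid at (12.00, 105.00).
bottom flange: A = 100 × 10 = 1000.00, centroid at (74.00, 5.00).
top flange: A = 100 × 10 = 1000.00, centroid at (74.00, 205.00).
ΣA = 7040.00 mm², ΣAX̄ = 208480.00 mm³, ΣAȲ = 739200.00 mm³.
X̄ = 208480.00/7040.00 = 29.61 mm; Ȳ = 739200.00/7040.00 = 105.00 mm.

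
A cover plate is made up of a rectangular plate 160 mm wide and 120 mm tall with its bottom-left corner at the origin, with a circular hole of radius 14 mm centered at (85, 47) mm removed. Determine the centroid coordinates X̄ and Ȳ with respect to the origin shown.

Part | A | x̄ᵢ | ȳᵢ | A·x̄ᵢ | A·ȳᵢ
plate | 19200.00 | 80.00 | 60.00 | 1536000.00 | 1152000.00
hole | -615.75 | 85.00 | 47.00 | -52338.93 | -28940.35
Σ | 18584.25 |  |  | 1483661.07 | 1123059.65
X̄ = 1483661.07 / 18584.25 = 79.83 mm
Ȳ = 1123059.65 / 18584.25 = 60.43 mm

X̄ = 79.83 mm, Ȳ = 60.43 mm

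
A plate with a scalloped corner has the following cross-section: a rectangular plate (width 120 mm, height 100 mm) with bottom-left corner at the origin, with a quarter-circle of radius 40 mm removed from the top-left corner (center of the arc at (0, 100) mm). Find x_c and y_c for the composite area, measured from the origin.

Part | A | x̄ᵢ | ȳᵢ | A·x̄ᵢ | A·ȳᵢ
plate | 12000.00 | 60.00 | 50.00 | 720000.00 | 600000.00
removed quarter-circle | -1256.64 | 16.98 | 83.02 | -21333.33 | -104330.37
Σ | 10743.36 |  |  | 698666.67 | 495669.63
x_c = 698666.67 / 10743.36 = 65.03 mm
y_c = 495669.63 / 10743.36 = 46.14 mm

x_c = 65.03 mm, y_c = 46.14 mm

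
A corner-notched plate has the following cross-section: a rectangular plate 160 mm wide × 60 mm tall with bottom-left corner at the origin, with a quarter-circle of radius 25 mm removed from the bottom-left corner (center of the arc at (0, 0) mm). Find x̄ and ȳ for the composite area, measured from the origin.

Part | A | x̄ᵢ | ȳᵢ | A·x̄ᵢ | A·ȳᵢ
plate | 9600.00 | 80.00 | 30.00 | 768000.00 | 288000.00
removed quarter-circle | -490.87 | 10.61 | 10.61 | -5208.33 | -5208.33
Σ | 9109.13 |  |  | 762791.67 | 282791.67
x̄ = 762791.67 / 9109.13 = 83.74 mm
ȳ = 282791.67 / 9109.13 = 31.04 mm

x̄ = 83.74 mm, ȳ = 31.04 mm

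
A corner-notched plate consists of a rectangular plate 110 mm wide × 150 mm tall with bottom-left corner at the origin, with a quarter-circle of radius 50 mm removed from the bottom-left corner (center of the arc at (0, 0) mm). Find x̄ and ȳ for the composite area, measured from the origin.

x̄ = 59.56 mm, ȳ = 82.26 mm

plate: A = 110 × 150 = 16500.00, centroid at (55.00, 75.00).
removed quarter-circle: A = −¼π·50² = -1963.50, centroid at (21.22, 21.22).
ΣA = 14536.50 mm²
ΣAx̄ = (16500.00)(55.00) + (-1963.50)(21.22) = 865833.33 mm³
ΣAȳ = (16500.00)(75.00) + (-1963.50)(21.22) = 1195833.33 mm³
x̄ = 865833.33 / 14536.50 = 59.56 mm
ȳ = 1195833.33 / 14536.50 = 82.26 mm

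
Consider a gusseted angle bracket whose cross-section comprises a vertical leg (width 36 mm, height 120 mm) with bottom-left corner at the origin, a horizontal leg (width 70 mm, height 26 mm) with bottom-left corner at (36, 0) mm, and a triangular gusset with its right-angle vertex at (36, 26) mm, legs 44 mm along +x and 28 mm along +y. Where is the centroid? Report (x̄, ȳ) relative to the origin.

vertical leg: A = 36 × 120 = 4320.00, centroid at (18.00, 60.00).
horizontal leg: A = 70 × 26 = 1820.00, centroid at (71.00, 13.00).
gusset: A = ½·44·28 = 616.00, centroid at (50.67, 35.33).
ΣA = 6756.00 mm²
ΣAx̄ = (4320.00)(18.00) + (1820.00)(71.00) + (616.00)(50.67) = 238190.67 mm³
ΣAȳ = (4320.00)(60.00) + (1820.00)(13.00) + (616.00)(35.33) = 304625.33 mm³
x̄ = 238190.67 / 6756.00 = 35.26 mm
ȳ = 304625.33 / 6756.00 = 45.09 mm

x̄ = 35.26 mm, ȳ = 45.09 mm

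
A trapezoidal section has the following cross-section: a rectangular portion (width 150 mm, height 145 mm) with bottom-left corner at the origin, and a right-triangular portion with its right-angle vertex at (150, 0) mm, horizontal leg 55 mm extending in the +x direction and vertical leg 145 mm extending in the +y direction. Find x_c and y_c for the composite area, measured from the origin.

x_c = 89.46 mm, y_c = 68.76 mm

Part | A | x̄ᵢ | ȳᵢ | A·x̄ᵢ | A·ȳᵢ
rectangular portion | 21750.00 | 75.00 | 72.50 | 1631250.00 | 1576875.00
triangular portion | 3987.50 | 168.33 | 48.33 | 671229.17 | 192729.17
Σ | 25737.50 |  |  | 2302479.17 | 1769604.17
x_c = 2302479.17 / 25737.50 = 89.46 mm
y_c = 1769604.17 / 25737.50 = 68.76 mm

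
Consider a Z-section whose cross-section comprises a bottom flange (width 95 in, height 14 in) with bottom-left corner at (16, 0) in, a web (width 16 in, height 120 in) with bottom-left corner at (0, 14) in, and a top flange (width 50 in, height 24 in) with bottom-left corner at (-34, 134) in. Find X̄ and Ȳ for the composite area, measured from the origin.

Part | A | x̄ᵢ | ȳᵢ | A·x̄ᵢ | A·ȳᵢ
bottom flange | 1330.00 | 63.50 | 7.00 | 84455.00 | 9310.00
web | 1920.00 | 8.00 | 74.00 | 15360.00 | 142080.00
top flange | 1200.00 | -9.00 | 146.00 | -10800.00 | 175200.00
Σ | 4450.00 |  |  | 89015.00 | 326590.00
X̄ = 89015.00 / 4450.00 = 20.00 in
Ȳ = 326590.00 / 4450.00 = 73.39 in

X̄ = 20.00 in, Ȳ = 73.39 in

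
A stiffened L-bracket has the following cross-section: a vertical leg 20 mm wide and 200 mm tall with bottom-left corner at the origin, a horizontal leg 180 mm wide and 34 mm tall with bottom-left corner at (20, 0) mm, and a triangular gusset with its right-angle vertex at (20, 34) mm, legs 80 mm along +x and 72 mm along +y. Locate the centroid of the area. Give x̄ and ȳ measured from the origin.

x̄ = 65.20 mm, ȳ = 51.62 mm

vertical leg: A = 20 × 200 = 4000.00, centroid at (10.00, 100.00).
horizontal leg: A = 180 × 34 = 6120.00, centroid at (110.00, 17.00).
gusset: A = ½·80·72 = 2880.00, centroid at (46.67, 58.00).
ΣA = 13000.00 mm², ΣAx̄ = 847600.00 mm³, ΣAȳ = 671080.00 mm³.
x̄ = 847600.00/13000.00 = 65.20 mm; ȳ = 671080.00/13000.00 = 51.62 mm.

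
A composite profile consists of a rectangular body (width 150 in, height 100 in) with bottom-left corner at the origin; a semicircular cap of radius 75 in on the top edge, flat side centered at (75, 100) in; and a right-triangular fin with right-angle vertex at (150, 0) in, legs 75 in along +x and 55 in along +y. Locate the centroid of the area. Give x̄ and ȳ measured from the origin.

x̄ = 82.96 in, ȳ = 75.40 in

rectangular body: A = 150 × 100 = 15000.00, centroid at (75.00, 50.00).
semicircular top: A = ½π·75² = 8835.73, centroid at (75.00, 131.83).
triangular fin: A = ½·75·55 = 2062.50, centroid at (175.00, 18.33).
ΣA = 25898.23 in²
ΣAx̄ = (15000.00)(75.00) + (8835.73)(75.00) + (2062.50)(175.00) = 2148617.20 in³
ΣAȳ = (15000.00)(50.00) + (8835.73)(131.83) + (2062.50)(18.33) = 1952635.43 in³
x̄ = 2148617.20 / 25898.23 = 82.96 in
ȳ = 1952635.43 / 25898.23 = 75.40 in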